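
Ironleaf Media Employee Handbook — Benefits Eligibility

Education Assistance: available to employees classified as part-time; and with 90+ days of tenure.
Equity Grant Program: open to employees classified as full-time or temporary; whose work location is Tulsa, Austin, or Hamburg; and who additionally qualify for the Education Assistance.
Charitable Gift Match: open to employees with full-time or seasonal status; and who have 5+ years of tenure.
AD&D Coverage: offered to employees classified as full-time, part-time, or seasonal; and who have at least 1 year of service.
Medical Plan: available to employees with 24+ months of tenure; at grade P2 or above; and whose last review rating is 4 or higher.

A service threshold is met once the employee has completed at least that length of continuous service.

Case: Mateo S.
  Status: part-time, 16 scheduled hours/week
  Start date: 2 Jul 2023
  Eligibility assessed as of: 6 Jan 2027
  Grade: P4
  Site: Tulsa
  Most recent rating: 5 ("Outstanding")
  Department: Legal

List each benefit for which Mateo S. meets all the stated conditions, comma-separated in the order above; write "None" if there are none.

Education Assistance, AD&D Coverage, Medical Plan

Service from 2 Jul 2023 to 6 Jan 2027: 1284 days.
Education Assistance — status part-time ✓; service 1284 days ≥ 90 days ✓ → eligible.
Equity Grant Program — status part-time ✗ (requires full-time or temporary) → not eligible.
Charitable Gift Match — status part-time ✗ (requires full-time or seasonal) → not eligible.
AD&D Coverage — status part-time ✓; service 1284 days ≥ 1 year (≈365 days) ✓ → eligible.
Medical Plan — service 1284 days ≥ 24 months (≈720 days) ✓; grade P4 ≥ P2 ✓; rating 5 ≥ 4 ✓ → eligible.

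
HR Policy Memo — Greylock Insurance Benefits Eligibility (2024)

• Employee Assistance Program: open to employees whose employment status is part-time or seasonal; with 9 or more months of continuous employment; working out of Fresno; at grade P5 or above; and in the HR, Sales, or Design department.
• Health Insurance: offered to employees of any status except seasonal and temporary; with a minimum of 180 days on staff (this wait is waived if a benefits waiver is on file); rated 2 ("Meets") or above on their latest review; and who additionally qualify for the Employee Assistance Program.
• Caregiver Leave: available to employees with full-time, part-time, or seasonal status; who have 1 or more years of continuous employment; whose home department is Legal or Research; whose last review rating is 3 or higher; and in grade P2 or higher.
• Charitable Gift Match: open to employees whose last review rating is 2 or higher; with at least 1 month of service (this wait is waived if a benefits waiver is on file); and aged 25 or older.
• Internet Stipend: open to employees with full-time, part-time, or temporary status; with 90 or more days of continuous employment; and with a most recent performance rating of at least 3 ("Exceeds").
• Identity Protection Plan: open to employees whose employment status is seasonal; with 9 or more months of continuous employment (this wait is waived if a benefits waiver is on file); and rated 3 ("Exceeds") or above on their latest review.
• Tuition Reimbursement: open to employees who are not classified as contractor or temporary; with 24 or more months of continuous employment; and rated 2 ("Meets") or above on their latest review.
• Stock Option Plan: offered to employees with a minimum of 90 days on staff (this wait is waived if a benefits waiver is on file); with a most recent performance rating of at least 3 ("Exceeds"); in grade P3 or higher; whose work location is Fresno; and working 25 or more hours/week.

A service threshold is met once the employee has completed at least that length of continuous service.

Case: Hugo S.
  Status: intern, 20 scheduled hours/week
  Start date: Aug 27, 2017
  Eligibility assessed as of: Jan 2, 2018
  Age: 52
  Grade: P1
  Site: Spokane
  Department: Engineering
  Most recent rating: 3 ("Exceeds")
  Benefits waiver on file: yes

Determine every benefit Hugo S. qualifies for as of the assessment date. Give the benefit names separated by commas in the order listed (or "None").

Charitable Gift Match

Service from Aug 27, 2017 to Jan 2, 2018: 128 days.
Employee Assistance Program — status intern ✗ (requires part-time or seasonal) → not eligible.
Health Insurance — status intern ✓ (not excluded); benefits waiver on file ✓; rating 3 ≥ 2 ✓; not eligible for Employee Assistance Program ✗ → not eligible.
Caregiver Leave — status intern ✗ (requires full-time, part-time, or seasonal) → not eligible.
Charitable Gift Match — rating 3 ≥ 2 ✓; benefits waiver on file ✓; age 52 ≥ 25 ✓ → eligible.
Internet Stipend — status intern ✗ (requires full-time, part-time, or temporary) → not eligible.
Identity Protection Plan — status intern ✗ (requires seasonal) → not eligible.
Tuition Reimbursement — status intern ✓ (not excluded); service 128 days < 24 months (≈720 days) ✗ → not eligible.
Stock Option Plan — benefits waiver on file ✓; rating 3 ≥ 3 ✓; grade P1 < P3 ✗ → not eligible.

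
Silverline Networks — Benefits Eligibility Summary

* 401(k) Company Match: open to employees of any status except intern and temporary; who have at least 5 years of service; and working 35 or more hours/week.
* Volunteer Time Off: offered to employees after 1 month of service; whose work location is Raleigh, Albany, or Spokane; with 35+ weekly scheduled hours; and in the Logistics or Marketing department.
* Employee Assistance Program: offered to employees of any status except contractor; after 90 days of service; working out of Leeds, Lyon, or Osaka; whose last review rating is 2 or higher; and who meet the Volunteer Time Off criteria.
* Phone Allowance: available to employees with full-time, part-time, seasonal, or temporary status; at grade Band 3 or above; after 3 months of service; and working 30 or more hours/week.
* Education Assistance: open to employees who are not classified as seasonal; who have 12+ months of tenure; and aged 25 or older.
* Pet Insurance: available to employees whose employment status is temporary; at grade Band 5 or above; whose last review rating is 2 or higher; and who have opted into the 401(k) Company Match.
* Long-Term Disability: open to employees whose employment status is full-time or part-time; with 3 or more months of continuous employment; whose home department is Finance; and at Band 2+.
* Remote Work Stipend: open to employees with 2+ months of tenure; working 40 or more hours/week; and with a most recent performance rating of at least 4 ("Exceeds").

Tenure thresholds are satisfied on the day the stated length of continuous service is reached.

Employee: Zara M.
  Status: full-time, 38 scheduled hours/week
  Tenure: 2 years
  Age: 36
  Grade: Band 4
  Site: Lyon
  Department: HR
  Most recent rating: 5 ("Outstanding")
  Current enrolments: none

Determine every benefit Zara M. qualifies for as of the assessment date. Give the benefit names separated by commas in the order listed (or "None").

Phone Allowance, Education Assistance

401(k) Company Match — status full-time ✓ (not excluded); service 2 years < 5 years ✗ → not eligible.
Volunteer Time Off — service 2 years ≥ 1 month (≈30 days) ✓; site Lyon ✗ (not Raleigh, Albany, or Spokane) → not eligible.
Employee Assistance Program — status full-time ✓ (not excluded); service 2 years ≥ 90 days ✓; site Lyon ✓; rating 5 ≥ 2 ✓; not eligible for Volunteer Time Off ✗ → not eligible.
Phone Allowance — status full-time ✓; grade Band 4 ≥ Band 3 ✓; service 2 years ≥ 3 months (≈90 days) ✓; 38 hrs/wk ≥ 30 ✓ → eligible.
Education Assistance — status full-time ✓ (not excluded); service 2 years ≥ 12 months (≈360 days) ✓; age 36 ≥ 25 ✓ → eligible.
Pet Insurance — status full-time ✗ (requires temporary) → not eligible.
Long-Term Disability — status full-time ✓; service 2 years ≥ 3 months (≈90 days) ✓; dept HR ✗ → not eligible.
Remote Work Stipend — service 2 years ≥ 2 months (≈60 days) ✓; 38 hrs/wk < 40 ✗ → not eligible.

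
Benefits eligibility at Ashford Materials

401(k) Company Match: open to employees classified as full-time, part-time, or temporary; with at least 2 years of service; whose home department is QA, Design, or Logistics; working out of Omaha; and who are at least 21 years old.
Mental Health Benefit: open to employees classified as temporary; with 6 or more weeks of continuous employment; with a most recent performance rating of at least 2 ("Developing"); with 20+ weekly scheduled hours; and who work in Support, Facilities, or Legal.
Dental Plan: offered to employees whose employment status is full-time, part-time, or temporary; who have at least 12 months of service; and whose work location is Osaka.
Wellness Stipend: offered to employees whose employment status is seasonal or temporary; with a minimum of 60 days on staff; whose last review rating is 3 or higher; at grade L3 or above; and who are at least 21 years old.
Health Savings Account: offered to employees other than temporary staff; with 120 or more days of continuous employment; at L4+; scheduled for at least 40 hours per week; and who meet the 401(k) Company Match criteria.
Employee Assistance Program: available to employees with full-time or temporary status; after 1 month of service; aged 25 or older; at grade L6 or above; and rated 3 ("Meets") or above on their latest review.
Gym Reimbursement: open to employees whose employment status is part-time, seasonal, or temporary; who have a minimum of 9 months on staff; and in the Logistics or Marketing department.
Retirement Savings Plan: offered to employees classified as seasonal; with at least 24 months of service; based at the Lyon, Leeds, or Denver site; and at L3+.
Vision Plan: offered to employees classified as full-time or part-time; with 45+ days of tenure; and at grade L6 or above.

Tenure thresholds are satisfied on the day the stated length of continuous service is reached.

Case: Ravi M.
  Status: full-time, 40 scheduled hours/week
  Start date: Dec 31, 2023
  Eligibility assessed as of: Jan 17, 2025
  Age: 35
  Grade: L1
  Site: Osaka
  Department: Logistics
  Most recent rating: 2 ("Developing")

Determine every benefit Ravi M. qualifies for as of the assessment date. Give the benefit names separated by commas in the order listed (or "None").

Dental Plan

Service from Dec 31, 2023 to Jan 17, 2025: 383 days.
401(k) Company Match — status full-time ✓; service 383 days < 2 years (≈730 days) ✗ → not eligible.
Mental Health Benefit — status full-time ✗ (requires temporary) → not eligible.
Dental Plan — status full-time ✓; service 383 days ≥ 12 months (≈360 days) ✓; site Osaka ✓ → eligible.
Wellness Stipend — status full-time ✗ (requires seasonal or temporary) → not eligible.
Health Savings Account — status full-time ✓ (not excluded); service 383 days ≥ 120 days ✓; grade L1 < L4 ✗ → not eligible.
Employee Assistance Program — status full-time ✓; service 383 days ≥ 1 month (≈30 days) ✓; age 35 ≥ 25 ✓; grade L1 < L6 ✗ → not eligible.
Gym Reimbursement — status full-time ✗ (requires part-time, seasonal, or temporary) → not eligible.
Retirement Savings Plan — status full-time ✗ (requires seasonal) → not eligible.
Vision Plan — status full-time ✓; service 383 days ≥ 45 days ✓; grade L1 < L6 ✗ → not eligible.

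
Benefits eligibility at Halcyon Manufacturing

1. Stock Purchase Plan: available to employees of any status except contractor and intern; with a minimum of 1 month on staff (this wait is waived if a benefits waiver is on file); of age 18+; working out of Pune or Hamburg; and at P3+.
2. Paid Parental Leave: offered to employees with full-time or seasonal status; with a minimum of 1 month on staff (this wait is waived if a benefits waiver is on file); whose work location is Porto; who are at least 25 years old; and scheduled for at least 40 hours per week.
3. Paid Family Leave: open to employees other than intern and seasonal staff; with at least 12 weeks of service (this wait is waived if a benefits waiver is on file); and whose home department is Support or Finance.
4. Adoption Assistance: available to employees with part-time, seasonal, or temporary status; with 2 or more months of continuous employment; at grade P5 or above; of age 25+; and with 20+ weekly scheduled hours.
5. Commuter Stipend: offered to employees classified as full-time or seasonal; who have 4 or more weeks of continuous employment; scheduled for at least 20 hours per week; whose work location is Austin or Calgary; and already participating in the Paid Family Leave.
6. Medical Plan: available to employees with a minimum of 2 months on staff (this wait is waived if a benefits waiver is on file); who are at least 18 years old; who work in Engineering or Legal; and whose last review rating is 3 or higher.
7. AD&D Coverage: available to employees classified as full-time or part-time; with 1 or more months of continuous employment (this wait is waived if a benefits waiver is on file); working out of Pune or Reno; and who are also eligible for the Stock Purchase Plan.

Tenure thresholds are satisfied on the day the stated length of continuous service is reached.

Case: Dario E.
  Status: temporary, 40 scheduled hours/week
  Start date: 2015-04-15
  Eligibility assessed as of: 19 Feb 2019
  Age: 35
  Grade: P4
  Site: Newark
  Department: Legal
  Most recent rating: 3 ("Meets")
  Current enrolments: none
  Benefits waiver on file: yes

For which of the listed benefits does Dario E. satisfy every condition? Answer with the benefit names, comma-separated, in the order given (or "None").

Service from 2015-04-15 to 19 Feb 2019: 1406 days.
Stock Purchase Plan — status temporary ✓ (not excluded); benefits waiver on file ✓; age 35 ≥ 18 ✓; site Newark ✗ (not Pune or Hamburg) → not eligible.
Paid Parental Leave — status temporary ✗ (requires full-time or seasonal) → not eligible.
Paid Family Leave — status temporary ✓ (not excluded); benefits waiver on file ✓; dept Legal ✗ → not eligible.
Adoption Assistance — status temporary ✓; service 1406 days ≥ 2 months (≈60 days) ✓; grade P4 < P5 ✗ → not eligible.
Commuter Stipend — status temporary ✗ (requires full-time or seasonal) → not eligible.
Medical Plan — benefits waiver on file ✓; age 35 ≥ 18 ✓; dept Legal ✓; rating 3 ≥ 3 ✓ → eligible.
AD&D Coverage — status temporary ✗ (requires full-time or part-time) → not eligible.

Medical Plan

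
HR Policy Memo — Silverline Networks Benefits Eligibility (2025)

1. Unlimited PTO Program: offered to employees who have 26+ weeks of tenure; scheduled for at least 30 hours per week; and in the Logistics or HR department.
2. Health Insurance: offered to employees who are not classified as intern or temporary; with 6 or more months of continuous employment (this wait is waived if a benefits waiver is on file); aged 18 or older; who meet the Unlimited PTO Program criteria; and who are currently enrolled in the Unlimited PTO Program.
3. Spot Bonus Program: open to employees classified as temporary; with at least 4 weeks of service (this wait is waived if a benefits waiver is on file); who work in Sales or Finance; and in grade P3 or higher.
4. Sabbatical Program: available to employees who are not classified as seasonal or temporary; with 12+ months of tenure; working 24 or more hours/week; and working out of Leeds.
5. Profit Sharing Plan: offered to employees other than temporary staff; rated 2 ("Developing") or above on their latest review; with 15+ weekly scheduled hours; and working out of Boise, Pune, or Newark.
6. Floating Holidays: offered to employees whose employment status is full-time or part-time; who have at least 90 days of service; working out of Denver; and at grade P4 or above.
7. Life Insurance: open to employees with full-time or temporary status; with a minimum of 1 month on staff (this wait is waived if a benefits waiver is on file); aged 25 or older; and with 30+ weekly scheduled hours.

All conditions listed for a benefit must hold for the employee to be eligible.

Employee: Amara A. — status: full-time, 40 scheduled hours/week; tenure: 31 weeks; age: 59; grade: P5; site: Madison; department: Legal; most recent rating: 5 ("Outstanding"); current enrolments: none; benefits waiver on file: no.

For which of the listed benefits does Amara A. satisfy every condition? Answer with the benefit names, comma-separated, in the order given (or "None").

Unlimited PTO Program — service 31 weeks ≥ 26 weeks ✓; 40 hrs/wk ≥ 30 ✓; dept Legal ✗ → not eligible.
Health Insurance — status full-time ✓ (not excluded); no waiver, service 31 weeks ≥ 6 months (≈180 days) ✓; age 59 ≥ 18 ✓; not eligible for Unlimited PTO Program ✗ → not eligible.
Spot Bonus Program — status full-time ✗ (requires temporary) → not eligible.
Sabbatical Program — status full-time ✓ (not excluded); service 31 weeks < 12 months (≈360 days) ✗ → not eligible.
Profit Sharing Plan — status full-time ✓ (not excluded); rating 5 ≥ 2 ✓; 40 hrs/wk ≥ 15 ✓; site Madison ✗ (not Boise, Pune, or Newark) → not eligible.
Floating Holidays — status full-time ✓; service 31 weeks ≥ 90 days ✓; site Madison ✗ (not Denver) → not eligible.
Life Insurance — status full-time ✓; no waiver, service 31 weeks ≥ 1 month (≈30 days) ✓; age 59 ≥ 25 ✓; 40 hrs/wk ≥ 30 ✓ → eligible.

Life Insurance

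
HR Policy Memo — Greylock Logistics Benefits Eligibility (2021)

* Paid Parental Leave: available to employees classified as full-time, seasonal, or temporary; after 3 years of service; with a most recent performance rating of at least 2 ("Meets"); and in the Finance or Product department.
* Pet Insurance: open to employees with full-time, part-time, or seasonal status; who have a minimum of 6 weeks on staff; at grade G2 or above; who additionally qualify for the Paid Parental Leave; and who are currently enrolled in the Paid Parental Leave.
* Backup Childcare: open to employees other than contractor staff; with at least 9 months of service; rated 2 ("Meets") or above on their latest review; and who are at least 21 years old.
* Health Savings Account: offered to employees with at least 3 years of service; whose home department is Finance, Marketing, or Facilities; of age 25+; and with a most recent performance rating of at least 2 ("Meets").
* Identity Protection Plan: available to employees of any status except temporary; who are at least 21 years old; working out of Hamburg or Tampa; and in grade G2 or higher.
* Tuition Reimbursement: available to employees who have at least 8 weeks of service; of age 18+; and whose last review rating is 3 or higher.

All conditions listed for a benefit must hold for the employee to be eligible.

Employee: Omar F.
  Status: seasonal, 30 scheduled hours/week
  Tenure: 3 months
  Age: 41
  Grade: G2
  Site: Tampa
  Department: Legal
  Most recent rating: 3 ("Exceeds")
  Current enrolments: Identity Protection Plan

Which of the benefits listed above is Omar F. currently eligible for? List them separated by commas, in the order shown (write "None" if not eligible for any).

Identity Protection Plan, Tuition Reimbursement

Paid Parental Leave — status seasonal ✓; service 3 months < 3 years (≈1095 days) ✗ → not eligible.
Pet Insurance — status seasonal ✓; service 3 months ≥ 6 weeks (≈42 days) ✓; grade G2 ≥ G2 ✓; not eligible for Paid Parental Leave ✗ → not eligible.
Backup Childcare — status seasonal ✓ (not excluded); service 3 months < 9 months ✗ → not eligible.
Health Savings Account — service 3 months < 3 years (≈1095 days) ✗ → not eligible.
Identity Protection Plan — status seasonal ✓ (not excluded); age 41 ≥ 21 ✓; site Tampa ✓; grade G2 ≥ G2 ✓ → eligible.
Tuition Reimbursement — service 3 months ≥ 8 weeks (≈56 days) ✓; age 41 ≥ 18 ✓; rating 3 ≥ 3 ✓ → eligible.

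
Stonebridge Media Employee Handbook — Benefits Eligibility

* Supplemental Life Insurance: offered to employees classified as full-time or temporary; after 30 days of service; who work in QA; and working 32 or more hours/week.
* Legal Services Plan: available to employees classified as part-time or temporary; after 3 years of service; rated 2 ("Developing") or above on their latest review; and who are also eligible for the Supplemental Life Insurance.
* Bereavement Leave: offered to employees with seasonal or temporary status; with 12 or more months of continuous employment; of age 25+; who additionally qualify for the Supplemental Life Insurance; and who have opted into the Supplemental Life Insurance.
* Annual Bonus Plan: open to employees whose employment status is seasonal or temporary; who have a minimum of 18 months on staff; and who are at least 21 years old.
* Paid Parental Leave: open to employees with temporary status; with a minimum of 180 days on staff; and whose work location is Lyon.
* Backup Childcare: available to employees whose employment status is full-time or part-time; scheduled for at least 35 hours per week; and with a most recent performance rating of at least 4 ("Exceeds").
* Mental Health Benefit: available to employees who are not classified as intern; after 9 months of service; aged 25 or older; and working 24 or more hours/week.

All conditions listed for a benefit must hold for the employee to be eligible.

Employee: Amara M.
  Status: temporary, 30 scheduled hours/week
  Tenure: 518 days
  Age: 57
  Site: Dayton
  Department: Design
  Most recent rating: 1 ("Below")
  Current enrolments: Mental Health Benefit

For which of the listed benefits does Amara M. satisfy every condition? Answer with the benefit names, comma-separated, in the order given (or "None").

Supplemental Life Insurance — status temporary ✓; service 518 days ≥ 30 days ✓; dept Design ✗ → not eligible.
Legal Services Plan — status temporary ✓; service 518 days < 3 years (≈1095 days) ✗ → not eligible.
Bereavement Leave — status temporary ✓; service 518 days ≥ 12 months (≈360 days) ✓; age 57 ≥ 25 ✓; not eligible for Supplemental Life Insurance ✗ → not eligible.
Annual Bonus Plan — status temporary ✓; service 518 days < 18 months (≈540 days) ✗ → not eligible.
Paid Parental Leave — status temporary ✓; service 518 days ≥ 180 days ✓; site Dayton ✗ (not Lyon) → not eligible.
Backup Childcare — status temporary ✗ (requires full-time or part-time) → not eligible.
Mental Health Benefit — status temporary ✓ (not excluded); service 518 days ≥ 9 months (≈270 days) ✓; age 57 ≥ 25 ✓; 30 hrs/wk ≥ 24 ✓ → eligible.

Mental Health Benefit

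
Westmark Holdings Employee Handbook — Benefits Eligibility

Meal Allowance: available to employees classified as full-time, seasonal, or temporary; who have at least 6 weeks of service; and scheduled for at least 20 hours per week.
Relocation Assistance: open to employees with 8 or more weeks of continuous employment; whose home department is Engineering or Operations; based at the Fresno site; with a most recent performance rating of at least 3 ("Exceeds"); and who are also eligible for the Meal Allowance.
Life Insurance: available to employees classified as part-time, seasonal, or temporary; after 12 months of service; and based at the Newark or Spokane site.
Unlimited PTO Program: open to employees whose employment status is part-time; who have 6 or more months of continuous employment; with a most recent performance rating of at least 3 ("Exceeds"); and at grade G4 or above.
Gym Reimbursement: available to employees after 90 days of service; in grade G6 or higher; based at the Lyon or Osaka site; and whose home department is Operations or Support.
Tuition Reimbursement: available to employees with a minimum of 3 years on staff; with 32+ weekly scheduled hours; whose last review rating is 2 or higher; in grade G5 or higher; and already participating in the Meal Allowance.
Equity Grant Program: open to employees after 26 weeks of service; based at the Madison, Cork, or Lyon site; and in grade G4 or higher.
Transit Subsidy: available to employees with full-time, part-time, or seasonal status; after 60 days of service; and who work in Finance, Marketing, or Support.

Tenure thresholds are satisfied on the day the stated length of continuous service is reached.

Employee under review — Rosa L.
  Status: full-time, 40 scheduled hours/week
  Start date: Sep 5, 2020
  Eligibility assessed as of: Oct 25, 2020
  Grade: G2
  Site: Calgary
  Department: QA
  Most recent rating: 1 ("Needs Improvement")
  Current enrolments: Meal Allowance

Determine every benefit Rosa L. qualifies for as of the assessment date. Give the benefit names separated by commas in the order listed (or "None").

Meal Allowance

Service from Sep 5, 2020 to Oct 25, 2020: 50 days.
Meal Allowance — status full-time ✓; service 50 days ≥ 6 weeks (≈42 days) ✓; 40 hrs/wk ≥ 20 ✓ → eligible.
Relocation Assistance — service 50 days < 8 weeks (≈56 days) ✗ → not eligible.
Life Insurance — status full-time ✗ (requires part-time, seasonal, or temporary) → not eligible.
Unlimited PTO Program — status full-time ✗ (requires part-time) → not eligible.
Gym Reimbursement — service 50 days < 90 days ✗ → not eligible.
Tuition Reimbursement — service 50 days < 3 years (≈1095 days) ✗ → not eligible.
Equity Grant Program — service 50 days < 26 weeks (≈182 days) ✗ → not eligible.
Transit Subsidy — status full-time ✓; service 50 days < 60 days ✗ → not eligible.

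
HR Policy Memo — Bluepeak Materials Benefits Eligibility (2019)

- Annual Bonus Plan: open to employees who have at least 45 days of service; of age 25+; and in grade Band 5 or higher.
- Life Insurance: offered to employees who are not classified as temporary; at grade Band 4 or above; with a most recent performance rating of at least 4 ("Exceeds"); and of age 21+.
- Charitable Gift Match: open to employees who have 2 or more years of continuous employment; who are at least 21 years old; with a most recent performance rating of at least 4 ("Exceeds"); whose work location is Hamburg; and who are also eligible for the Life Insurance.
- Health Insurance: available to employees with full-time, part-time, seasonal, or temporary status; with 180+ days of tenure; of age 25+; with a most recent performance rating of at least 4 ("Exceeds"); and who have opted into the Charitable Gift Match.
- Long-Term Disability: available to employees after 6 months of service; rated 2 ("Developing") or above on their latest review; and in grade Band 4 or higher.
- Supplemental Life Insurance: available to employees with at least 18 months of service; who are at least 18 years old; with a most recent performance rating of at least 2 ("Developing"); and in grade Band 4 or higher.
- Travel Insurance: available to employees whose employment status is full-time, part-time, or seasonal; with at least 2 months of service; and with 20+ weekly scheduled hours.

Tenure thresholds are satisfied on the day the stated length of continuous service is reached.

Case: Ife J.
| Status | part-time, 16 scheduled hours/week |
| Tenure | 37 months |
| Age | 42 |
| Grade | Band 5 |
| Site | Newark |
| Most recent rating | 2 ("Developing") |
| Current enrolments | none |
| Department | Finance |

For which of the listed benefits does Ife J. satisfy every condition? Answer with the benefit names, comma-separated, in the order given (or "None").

Annual Bonus Plan — service 37 months ≥ 45 days ✓; age 42 ≥ 25 ✓; grade Band 5 ≥ Band 5 ✓ → eligible.
Life Insurance — status part-time ✓ (not excluded); grade Band 5 ≥ Band 4 ✓; rating 2 < 4 ✗ → not eligible.
Charitable Gift Match — service 37 months ≥ 2 years (≈730 days) ✓; age 42 ≥ 21 ✓; rating 2 < 4 ✗ → not eligible.
Health Insurance — status part-time ✓; service 37 months ≥ 180 days ✓; age 42 ≥ 25 ✓; rating 2 < 4 ✗ → not eligible.
Long-Term Disability — service 37 months ≥ 6 months ✓; rating 2 ≥ 2 ✓; grade Band 5 ≥ Band 4 ✓ → eligible.
Supplemental Life Insurance — service 37 months ≥ 18 months ✓; age 42 ≥ 18 ✓; rating 2 ≥ 2 ✓; grade Band 5 ≥ Band 4 ✓ → eligible.
Travel Insurance — status part-time ✓; service 37 months ≥ 2 months ✓; 16 hrs/wk < 20 ✗ → not eligible.

Annual Bonus Plan, Long-Term Disability, Supplemental Life Insurance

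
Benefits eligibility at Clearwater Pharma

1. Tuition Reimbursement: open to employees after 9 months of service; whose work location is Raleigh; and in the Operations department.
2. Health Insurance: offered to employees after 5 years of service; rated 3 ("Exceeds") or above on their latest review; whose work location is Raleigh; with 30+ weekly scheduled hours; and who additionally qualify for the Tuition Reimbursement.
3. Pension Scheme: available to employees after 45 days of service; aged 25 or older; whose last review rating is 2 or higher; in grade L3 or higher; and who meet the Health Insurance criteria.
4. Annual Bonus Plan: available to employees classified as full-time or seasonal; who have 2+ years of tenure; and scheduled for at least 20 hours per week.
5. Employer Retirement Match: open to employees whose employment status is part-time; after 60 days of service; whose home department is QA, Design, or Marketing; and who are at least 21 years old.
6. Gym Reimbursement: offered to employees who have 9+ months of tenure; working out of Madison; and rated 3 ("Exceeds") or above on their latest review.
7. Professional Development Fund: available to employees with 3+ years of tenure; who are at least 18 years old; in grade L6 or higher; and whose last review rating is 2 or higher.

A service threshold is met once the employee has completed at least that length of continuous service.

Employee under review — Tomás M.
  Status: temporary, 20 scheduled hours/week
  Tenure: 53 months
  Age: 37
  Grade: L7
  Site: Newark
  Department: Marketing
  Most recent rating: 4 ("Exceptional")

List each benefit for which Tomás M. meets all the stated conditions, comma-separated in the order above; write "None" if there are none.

Tuition Reimbursement — service 53 months ≥ 9 months ✓; site Newark ✗ (not Raleigh) → not eligible.
Health Insurance — service 53 months < 5 years (≈1825 days) ✗ → not eligible.
Pension Scheme — service 53 months ≥ 45 days ✓; age 37 ≥ 25 ✓; rating 4 ≥ 2 ✓; grade L7 ≥ L3 ✓; not eligible for Health Insurance ✗ → not eligible.
Annual Bonus Plan — status temporary ✗ (requires full-time or seasonal) → not eligible.
Employer Retirement Match — status temporary ✗ (requires part-time) → not eligible.
Gym Reimbursement — service 53 months ≥ 9 months ✓; site Newark ✗ (not Madison) → not eligible.
Professional Development Fund — service 53 months ≥ 3 years (≈1095 days) ✓; age 37 ≥ 18 ✓; grade L7 ≥ L6 ✓; rating 4 ≥ 2 ✓ → eligible.

Professional Development Fund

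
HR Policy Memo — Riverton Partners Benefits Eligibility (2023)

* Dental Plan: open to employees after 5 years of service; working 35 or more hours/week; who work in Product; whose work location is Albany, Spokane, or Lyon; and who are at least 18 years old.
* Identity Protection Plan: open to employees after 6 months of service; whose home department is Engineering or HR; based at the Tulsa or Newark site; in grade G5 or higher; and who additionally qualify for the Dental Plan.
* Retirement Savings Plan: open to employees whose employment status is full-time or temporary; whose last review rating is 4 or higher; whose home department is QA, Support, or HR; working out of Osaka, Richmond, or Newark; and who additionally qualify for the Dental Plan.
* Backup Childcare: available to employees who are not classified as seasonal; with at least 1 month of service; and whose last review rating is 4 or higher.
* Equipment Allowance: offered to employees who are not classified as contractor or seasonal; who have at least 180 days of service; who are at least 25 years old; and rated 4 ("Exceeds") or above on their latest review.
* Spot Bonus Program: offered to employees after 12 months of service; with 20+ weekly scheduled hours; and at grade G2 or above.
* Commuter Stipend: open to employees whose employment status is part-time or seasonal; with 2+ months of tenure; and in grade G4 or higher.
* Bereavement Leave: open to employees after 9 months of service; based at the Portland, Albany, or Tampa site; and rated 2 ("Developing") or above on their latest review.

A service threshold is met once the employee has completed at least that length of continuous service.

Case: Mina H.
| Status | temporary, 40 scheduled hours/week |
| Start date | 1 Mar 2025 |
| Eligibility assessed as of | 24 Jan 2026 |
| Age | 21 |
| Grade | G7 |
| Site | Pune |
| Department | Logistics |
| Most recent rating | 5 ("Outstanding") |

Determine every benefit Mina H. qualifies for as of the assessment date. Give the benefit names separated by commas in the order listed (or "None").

Backup Childcare

Service from 1 Mar 2025 to 24 Jan 2026: 329 days.
Dental Plan — service 329 days < 5 years (≈1825 days) ✗ → not eligible.
Identity Protection Plan — service 329 days ≥ 6 months (≈180 days) ✓; dept Logistics ✗ → not eligible.
Retirement Savings Plan — status temporary ✓; rating 5 ≥ 4 ✓; dept Logistics ✗ → not eligible.
Backup Childcare — status temporary ✓ (not excluded); service 329 days ≥ 1 month (≈30 days) ✓; rating 5 ≥ 4 ✓ → eligible.
Equipment Allowance — status temporary ✓ (not excluded); service 329 days ≥ 180 days ✓; age 21 < 25 ✗ → not eligible.
Spot Bonus Program — service 329 days < 12 months (≈360 days) ✗ → not eligible.
Commuter Stipend — status temporary ✗ (requires part-time or seasonal) → not eligible.
Bereavement Leave — service 329 days ≥ 9 months (≈270 days) ✓; site Pune ✗ (not Portland, Albany, or Tampa) → not eligible.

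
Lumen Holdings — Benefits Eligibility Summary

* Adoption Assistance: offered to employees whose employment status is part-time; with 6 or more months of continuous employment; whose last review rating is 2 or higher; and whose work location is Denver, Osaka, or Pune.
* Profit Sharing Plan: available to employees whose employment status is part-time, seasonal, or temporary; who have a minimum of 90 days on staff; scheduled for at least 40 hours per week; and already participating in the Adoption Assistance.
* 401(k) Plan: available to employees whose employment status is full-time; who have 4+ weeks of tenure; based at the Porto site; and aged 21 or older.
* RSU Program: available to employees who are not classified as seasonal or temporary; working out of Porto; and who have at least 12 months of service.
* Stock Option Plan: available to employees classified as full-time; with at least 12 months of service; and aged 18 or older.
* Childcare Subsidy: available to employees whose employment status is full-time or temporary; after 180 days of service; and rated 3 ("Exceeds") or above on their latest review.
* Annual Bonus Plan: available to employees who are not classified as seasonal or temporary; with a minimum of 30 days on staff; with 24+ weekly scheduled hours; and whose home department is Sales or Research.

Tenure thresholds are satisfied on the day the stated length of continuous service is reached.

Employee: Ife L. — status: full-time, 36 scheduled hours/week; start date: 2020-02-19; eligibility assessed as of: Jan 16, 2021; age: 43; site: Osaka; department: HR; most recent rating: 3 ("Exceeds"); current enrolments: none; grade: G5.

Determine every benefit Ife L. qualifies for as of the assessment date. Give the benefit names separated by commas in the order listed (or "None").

Childcare Subsidy

Service from 2020-02-19 to Jan 16, 2021: 332 days.
Adoption Assistance — status full-time ✗ (requires part-time) → not eligible.
Profit Sharing Plan — status full-time ✗ (requires part-time, seasonal, or temporary) → not eligible.
401(k) Plan — status full-time ✓; service 332 days ≥ 4 weeks (≈28 days) ✓; site Osaka ✗ (not Porto) → not eligible.
RSU Program — status full-time ✓ (not excluded); site Osaka ✗ (not Porto) → not eligible.
Stock Option Plan — status full-time ✓; service 332 days < 12 months (≈360 days) ✗ → not eligible.
Childcare Subsidy — status full-time ✓; service 332 days ≥ 180 days ✓; rating 3 ≥ 3 ✓ → eligible.
Annual Bonus Plan — status full-time ✓ (not excluded); service 332 days ≥ 30 days ✓; 36 hrs/wk ≥ 24 ✓; dept HR ✗ → not eligible.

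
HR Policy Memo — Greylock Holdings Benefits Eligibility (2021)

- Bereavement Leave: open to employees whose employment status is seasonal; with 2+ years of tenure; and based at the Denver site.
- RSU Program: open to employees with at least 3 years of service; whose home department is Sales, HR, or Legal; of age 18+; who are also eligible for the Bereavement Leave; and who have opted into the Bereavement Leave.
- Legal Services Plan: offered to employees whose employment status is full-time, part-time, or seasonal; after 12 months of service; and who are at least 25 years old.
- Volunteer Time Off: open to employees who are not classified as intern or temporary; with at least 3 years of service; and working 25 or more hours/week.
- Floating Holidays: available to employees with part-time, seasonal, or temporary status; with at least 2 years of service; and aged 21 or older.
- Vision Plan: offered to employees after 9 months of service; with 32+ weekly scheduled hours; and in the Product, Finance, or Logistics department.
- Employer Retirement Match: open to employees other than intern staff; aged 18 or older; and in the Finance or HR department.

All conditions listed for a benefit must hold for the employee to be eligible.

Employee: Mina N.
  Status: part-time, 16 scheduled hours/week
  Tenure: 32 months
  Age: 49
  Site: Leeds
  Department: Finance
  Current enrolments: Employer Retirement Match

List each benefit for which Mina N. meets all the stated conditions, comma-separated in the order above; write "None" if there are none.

Legal Services Plan, Floating Holidays, Employer Retirement Match

Bereavement Leave — status part-time ✗ (requires seasonal) → not eligible.
RSU Program — service 32 months < 3 years (≈1095 days) ✗ → not eligible.
Legal Services Plan — status part-time ✓; service 32 months ≥ 12 months ✓; age 49 ≥ 25 ✓ → eligible.
Volunteer Time Off — status part-time ✓ (not excluded); service 32 months < 3 years (≈1095 days) ✗ → not eligible.
Floating Holidays — status part-time ✓; service 32 months ≥ 2 years (≈730 days) ✓; age 49 ≥ 21 ✓ → eligible.
Vision Plan — service 32 months ≥ 9 months ✓; 16 hrs/wk < 32 ✗ → not eligible.
Employer Retirement Match — status part-time ✓ (not excluded); age 49 ≥ 18 ✓; dept Finance ✓ → eligible.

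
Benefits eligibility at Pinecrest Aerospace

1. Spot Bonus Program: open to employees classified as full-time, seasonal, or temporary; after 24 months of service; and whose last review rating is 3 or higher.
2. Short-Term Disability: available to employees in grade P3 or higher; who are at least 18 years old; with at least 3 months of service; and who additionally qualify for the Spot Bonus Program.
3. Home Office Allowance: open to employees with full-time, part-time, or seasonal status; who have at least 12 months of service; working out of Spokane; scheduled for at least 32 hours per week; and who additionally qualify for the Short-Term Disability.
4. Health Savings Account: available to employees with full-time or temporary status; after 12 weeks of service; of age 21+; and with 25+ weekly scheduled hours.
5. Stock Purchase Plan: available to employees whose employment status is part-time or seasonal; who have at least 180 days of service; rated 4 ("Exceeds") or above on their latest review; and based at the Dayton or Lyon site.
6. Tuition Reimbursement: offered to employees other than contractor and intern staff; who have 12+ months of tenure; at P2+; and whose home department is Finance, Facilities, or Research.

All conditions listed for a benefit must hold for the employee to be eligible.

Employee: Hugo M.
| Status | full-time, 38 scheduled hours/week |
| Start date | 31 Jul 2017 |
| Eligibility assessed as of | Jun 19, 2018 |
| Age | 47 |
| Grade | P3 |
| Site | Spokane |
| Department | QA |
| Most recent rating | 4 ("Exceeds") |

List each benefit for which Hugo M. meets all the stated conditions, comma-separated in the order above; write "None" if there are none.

Health Savings Account

Service from 31 Jul 2017 to Jun 19, 2018: 323 days.
Spot Bonus Program — status full-time ✓; service 323 days < 24 months (≈720 days) ✗ → not eligible.
Short-Term Disability — grade P3 ≥ P3 ✓; age 47 ≥ 18 ✓; service 323 days ≥ 3 months (≈90 days) ✓; not eligible for Spot Bonus Program ✗ → not eligible.
Home Office Allowance — status full-time ✓; service 323 days < 12 months (≈360 days) ✗ → not eligible.
Health Savings Account — status full-time ✓; service 323 days ≥ 12 weeks (≈84 days) ✓; age 47 ≥ 21 ✓; 38 hrs/wk ≥ 25 ✓ → eligible.
Stock Purchase Plan — status full-time ✗ (requires part-time or seasonal) → not eligible.
Tuition Reimbursement — status full-time ✓ (not excluded); service 323 days < 12 months (≈360 days) ✗ → not eligible.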